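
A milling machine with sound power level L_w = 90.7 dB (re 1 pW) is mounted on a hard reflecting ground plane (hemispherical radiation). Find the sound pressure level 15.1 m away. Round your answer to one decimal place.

The power spreads over a hemisphere of area 2π·r², so L_p = L_w − 10·log₁₀(2π·r²).
2π·r² = 1433 m², 10·log₁₀ of that is 31.561 dB.
L_p = 90.7 − 31.561 = 59.14 dB.

59.1 dB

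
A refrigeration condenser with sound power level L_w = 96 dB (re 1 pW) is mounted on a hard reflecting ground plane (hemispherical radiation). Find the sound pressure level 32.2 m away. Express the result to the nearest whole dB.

58 dB

The power spreads over a hemisphere of area 2π·r², so L_p = L_w − 10·log₁₀(2π·r²).
2π·r² = 6515 m², 10·log₁₀ of that is 38.139 dB.
L_p = 96 − 38.139 = 57.86 dB.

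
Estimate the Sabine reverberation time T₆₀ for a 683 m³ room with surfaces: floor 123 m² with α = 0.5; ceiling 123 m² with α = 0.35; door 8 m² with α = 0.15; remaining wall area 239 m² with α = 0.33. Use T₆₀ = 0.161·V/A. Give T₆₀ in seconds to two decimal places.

0.60 s

A = Σ Sᵢαᵢ = 123·0.5 + 123·0.35 + 8·0.15 + 239·0.33 = 184.62 m².
T₆₀ = 0.161 × 683 / 184.62 = 0.596 s.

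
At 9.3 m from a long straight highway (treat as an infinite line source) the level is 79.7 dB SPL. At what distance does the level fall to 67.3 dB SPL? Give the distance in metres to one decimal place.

The 12.4 dB drop corresponds to a distance ratio of 10^(12.4/10) for a line source.
r₂ = 9.3·10^((79.7−67.3)/10) = 9.3·10^(12.4/10) = 161.62 m.

161.6 m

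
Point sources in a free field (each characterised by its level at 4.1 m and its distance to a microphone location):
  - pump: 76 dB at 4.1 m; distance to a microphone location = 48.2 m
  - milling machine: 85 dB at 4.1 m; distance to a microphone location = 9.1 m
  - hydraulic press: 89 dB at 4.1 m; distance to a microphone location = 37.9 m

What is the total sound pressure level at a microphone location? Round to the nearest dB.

Propagate each source to the receiver with L = L_ref − 20·log₁₀(r/r_ref), then add intensities.
pump: 76 − 20·log₁₀(48.2/4.1) = 76 − 21.41 = 54.59 dB.
milling machine: 85 − 20·log₁₀(9.1/4.1) = 85 − 6.93 = 78.07 dB.
hydraulic press: 89 − 20·log₁₀(37.9/4.1) = 89 − 19.32 = 69.68 dB.
Σ 10^(L/10) = 7.378e+07 → L_total = 10·log₁₀(7.378e+07) = 78.68 dB.

79 dB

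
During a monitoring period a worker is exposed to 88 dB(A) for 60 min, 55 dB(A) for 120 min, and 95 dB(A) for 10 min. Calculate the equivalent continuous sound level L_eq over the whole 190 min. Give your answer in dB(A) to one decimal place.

L_eq = 10·log₁₀[(1/T)·Σ tᵢ·10^(Lᵢ/10)] with T = 190 min.
Σ tᵢ·10^(Lᵢ/10) = 60·10^(88/10) + 120·10^(55/10) + 10·10^(95/10) = 6.952e+10.
L_eq = 10·log₁₀(6.952e+10/190) = 85.63 dB(A).

85.6 dB(A)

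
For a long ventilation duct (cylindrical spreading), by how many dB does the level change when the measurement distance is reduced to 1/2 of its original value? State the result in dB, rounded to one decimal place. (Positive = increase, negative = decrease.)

+3.0 dB

With cylindrical spreading the level changes by −10·log₁₀(r₂/r₁).
ΔL = −10·log₁₀(0.5) = +3.01 dB.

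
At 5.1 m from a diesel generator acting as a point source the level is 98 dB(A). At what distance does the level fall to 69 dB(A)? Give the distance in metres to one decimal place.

143.7 m

Point-source spreading drops the level by 20·log₁₀(r₂/r₁); inverting, r₂/r₁ = 10^(ΔL/20).
r₂ = 5.1·10^((98−69)/20) = 5.1·10^(29.0/20) = 143.74 m.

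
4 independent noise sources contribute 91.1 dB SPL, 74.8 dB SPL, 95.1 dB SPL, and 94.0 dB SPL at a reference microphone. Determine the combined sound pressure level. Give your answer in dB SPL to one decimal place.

For uncorrelated sources the intensities add, so convert each level to linear form, sum, and take 10·log₁₀ of the total.
Σ 10^(L/10) = 10^(91.1/10) + 10^(74.8/10) + 10^(95.1/10) + 10^(94.0/10) = 7.066e+09.
L_total = 10·log₁₀(7.066e+09) = 98.49 dB SPL.

98.5 dB SPL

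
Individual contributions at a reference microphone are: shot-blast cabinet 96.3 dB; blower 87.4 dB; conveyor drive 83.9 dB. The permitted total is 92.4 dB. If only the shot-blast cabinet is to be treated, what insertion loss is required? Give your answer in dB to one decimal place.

Everything except the shot-blast cabinet sums to 10^(87.4/10) + 10^(83.9/10) = 7.950e+08 in linear terms, 89.00 dB.
The limit corresponds to 10^(92.4/10) = 1.738e+09; subtracting the fixed part leaves 9.428e+08 for the shot-blast cabinet, i.e. 89.74 dB.
Required insertion loss = 96.3 − 89.74 = 6.56 dB.

6.6 dB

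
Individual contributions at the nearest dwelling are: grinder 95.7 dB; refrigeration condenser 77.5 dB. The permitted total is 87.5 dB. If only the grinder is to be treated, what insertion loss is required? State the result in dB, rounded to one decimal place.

8.7 dB

Everything except the grinder sums to 10^(77.5/10) = 5.623e+07 in linear terms, 77.50 dB.
To meet 87.5 dB overall, the treated grinder may contribute at most 10^(87.5/10) − 5.623e+07 = 5.061e+08, i.e. 87.04 dB.
Required insertion loss = 95.7 − 87.04 = 8.66 dB.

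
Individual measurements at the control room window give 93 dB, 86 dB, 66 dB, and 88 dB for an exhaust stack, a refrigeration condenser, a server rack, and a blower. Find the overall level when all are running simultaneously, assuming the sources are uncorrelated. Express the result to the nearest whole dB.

95 dB

For uncorrelated sources the intensities add, so convert each level to linear form, sum, and take 10·log₁₀ of the total.
Σ 10^(L/10) = 10^(93/10) + 10^(86/10) + 10^(66/10) + 10^(88/10) = 3.028e+09.
L_total = 10·log₁₀(3.028e+09) = 94.81 dB.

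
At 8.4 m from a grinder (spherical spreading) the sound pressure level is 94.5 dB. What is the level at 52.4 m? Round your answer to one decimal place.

78.6 dB

For a point source, L₂ = L₁ − 20·log₁₀(r₂/r₁).
L₂ = 94.5 − 20·log₁₀(52.4/8.4) = 94.5 − 15.901 = 78.60 dB.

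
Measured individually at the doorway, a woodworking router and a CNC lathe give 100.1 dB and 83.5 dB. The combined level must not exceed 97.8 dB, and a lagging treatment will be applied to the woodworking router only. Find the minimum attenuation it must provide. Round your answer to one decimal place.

2.5 dB

Everything except the woodworking router sums to 10^(83.5/10) = 2.239e+08 in linear terms, 83.50 dB.
To meet 97.8 dB overall, the treated woodworking router may contribute at most 10^(97.8/10) − 2.239e+08 = 5.802e+09, i.e. 97.64 dB.
Required insertion loss = 100.1 − 97.64 = 2.46 dB.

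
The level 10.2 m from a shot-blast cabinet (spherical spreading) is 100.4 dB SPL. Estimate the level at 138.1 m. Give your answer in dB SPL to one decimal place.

Spherical spreading from a point source gives a 20·log₁₀(r₂/r₁) drop.
L₂ = 100.4 − 20·log₁₀(138.1/10.2) = 100.4 − 22.632 = 77.77 dB SPL.

77.8 dB SPL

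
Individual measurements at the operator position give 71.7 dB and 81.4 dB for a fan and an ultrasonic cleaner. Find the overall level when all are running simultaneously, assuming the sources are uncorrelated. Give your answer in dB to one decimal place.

81.8 dB

For uncorrelated sources the intensities add, so convert each level to linear form, sum, and take 10·log₁₀ of the total.
Σ 10^(L/10) = 10^(71.7/10) + 10^(81.4/10) = 1.528e+08.
L_total = 10·log₁₀(1.528e+08) = 81.84 dB.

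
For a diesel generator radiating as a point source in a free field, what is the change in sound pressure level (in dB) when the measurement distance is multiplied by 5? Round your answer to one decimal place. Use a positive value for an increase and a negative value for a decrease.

-14.0 dB

A point source loses 6 dB per doubling of distance; generally ΔL = −20·log₁₀(r₂/r₁).
ΔL = −20·log₁₀(5) = -13.98 dB.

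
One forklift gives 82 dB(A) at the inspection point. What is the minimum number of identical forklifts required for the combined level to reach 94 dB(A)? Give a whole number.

N identical sources give L₁ + 10·log₁₀ N, so require 10·log₁₀ N ≥ 94 − 82 = 12.0 dB.
N ≥ 10^(12.0/10) = 15.849, so N = 16.

16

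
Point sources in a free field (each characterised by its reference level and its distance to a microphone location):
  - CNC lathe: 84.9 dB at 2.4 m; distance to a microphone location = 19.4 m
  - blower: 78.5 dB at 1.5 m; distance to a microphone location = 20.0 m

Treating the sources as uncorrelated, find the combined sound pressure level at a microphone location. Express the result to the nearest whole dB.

First find each source's level at the receiver (point-source: −20·log₁₀(r/r_ref)), then combine on an intensity basis.
CNC lathe: 84.9 − 20·log₁₀(19.4/2.4) = 84.9 − 18.15 = 66.75 dB.
blower: 78.5 − 20·log₁₀(20.0/1.5) = 78.5 − 22.50 = 56.00 dB.
Σ 10^(L/10) = 5.128e+06 → L_total = 10·log₁₀(5.128e+06) = 67.10 dB.

67 dB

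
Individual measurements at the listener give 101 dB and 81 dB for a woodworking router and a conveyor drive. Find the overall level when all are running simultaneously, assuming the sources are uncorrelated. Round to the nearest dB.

For uncorrelated sources the intensities add, so convert each level to linear form, sum, and take 10·log₁₀ of the total.
Σ 10^(L/10) = 10^(101/10) + 10^(81/10) = 1.272e+10.
L_total = 10·log₁₀(1.272e+10) = 101.04 dB.

101 dB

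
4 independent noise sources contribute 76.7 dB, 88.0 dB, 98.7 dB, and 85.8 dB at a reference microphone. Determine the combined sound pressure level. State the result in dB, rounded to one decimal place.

99.3 dB

For uncorrelated sources the intensities add, so convert each level to linear form, sum, and take 10·log₁₀ of the total.
Σ 10^(L/10) = 10^(76.7/10) + 10^(88.0/10) + 10^(98.7/10) + 10^(85.8/10) = 8.471e+09.
L_total = 10·log₁₀(8.471e+09) = 99.28 dB.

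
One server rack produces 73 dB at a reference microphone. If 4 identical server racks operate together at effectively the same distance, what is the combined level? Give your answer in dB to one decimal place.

With 4 equal, uncorrelated contributions the intensity is 4× that of one unit, giving a rise of 10·log₁₀ 4.
L_total = 73 + 10·log₁₀(4) = 73 + 6.021 = 79.02 dB.

79.0 dB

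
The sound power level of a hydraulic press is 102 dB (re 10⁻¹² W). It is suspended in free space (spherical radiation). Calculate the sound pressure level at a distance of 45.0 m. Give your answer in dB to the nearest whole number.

L_p = L_w − 10·log₁₀(4π·r²) with r = 45.0 m.
4π·r² = 2.545e+04 m², 10·log₁₀ of that is 44.056 dB.
L_p = 102 − 44.056 = 57.94 dB.

58 dB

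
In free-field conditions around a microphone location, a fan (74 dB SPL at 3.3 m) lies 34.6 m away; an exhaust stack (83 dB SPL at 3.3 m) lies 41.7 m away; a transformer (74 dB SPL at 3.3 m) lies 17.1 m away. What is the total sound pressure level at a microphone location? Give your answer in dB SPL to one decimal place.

First find each source's level at the receiver (point-source: −20·log₁₀(r/r_ref)), then combine on an intensity basis.
fan: 74 − 20·log₁₀(34.6/3.3) = 74 − 20.41 = 53.59 dB SPL.
exhaust stack: 83 − 20·log₁₀(41.7/3.3) = 83 − 22.03 = 60.97 dB SPL.
transformer: 74 − 20·log₁₀(17.1/3.3) = 74 − 14.29 = 59.71 dB SPL.
Σ 10^(L/10) = 2.414e+06 → L_total = 10·log₁₀(2.414e+06) = 63.83 dB SPL.

63.8 dB SPL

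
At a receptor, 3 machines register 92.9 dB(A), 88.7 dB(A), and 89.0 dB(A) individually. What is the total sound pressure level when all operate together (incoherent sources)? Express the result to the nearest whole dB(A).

95 dB(A)

Incoherent sources combine by intensity addition: L_total = 10·log₁₀(Σ 10^(L_i/10)).
Σ 10^(L/10) = 10^(92.9/10) + 10^(88.7/10) + 10^(89.0/10) = 3.485e+09.
L_total = 10·log₁₀(3.485e+09) = 95.42 dB(A).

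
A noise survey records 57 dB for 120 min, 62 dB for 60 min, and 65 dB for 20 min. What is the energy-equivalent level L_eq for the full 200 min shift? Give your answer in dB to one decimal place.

60.4 dB

The energy average is taken in the linear domain: L_eq = 10·log₁₀[(Σ tᵢ·10^(Lᵢ/10))/T], T = 200 min.
Σ tᵢ·10^(Lᵢ/10) = 120·10^(57/10) + 60·10^(62/10) + 20·10^(65/10) = 2.185e+08.
L_eq = 10·log₁₀(2.185e+08/200) = 60.38 dB.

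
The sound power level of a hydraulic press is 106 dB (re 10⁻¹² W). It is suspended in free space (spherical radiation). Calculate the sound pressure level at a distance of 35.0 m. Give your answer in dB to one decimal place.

Free-field spherical radiation: L_p = L_w − 10·log₁₀(4π·r²), r = 35.0 m.
4π·r² = 1.539e+04 m², 10·log₁₀ of that is 41.873 dB.
L_p = 106 − 41.873 = 64.13 dB.

64.1 dB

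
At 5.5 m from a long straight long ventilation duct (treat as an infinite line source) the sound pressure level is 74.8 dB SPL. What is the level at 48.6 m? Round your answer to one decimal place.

65.3 dB SPL

Cylindrical spreading from a line source gives a 10·log₁₀(r₂/r₁) drop.
L₂ = 74.8 − 10·log₁₀(48.6/5.5) = 74.8 − 9.463 = 65.34 dB SPL.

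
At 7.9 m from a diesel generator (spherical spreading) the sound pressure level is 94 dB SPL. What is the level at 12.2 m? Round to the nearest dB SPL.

90 dB SPL

Spherical spreading from a point source gives a 20·log₁₀(r₂/r₁) drop.
L₂ = 94 − 20·log₁₀(12.2/7.9) = 94 − 3.775 = 90.23 dB SPL.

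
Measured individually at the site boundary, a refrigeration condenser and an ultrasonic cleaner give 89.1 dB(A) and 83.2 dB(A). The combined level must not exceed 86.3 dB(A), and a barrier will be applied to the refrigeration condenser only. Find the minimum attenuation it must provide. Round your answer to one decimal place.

Fixed contribution from the other source: Σ 10^(L/10) = 10^(83.2/10) = 2.089e+08 (83.20 dB(A)).
The limit corresponds to 10^(86.3/10) = 4.266e+08; subtracting the fixed part leaves 2.176e+08 for the refrigeration condenser, i.e. 83.38 dB(A).
Required insertion loss = 89.1 − 83.38 = 5.72 dB.

5.7 dB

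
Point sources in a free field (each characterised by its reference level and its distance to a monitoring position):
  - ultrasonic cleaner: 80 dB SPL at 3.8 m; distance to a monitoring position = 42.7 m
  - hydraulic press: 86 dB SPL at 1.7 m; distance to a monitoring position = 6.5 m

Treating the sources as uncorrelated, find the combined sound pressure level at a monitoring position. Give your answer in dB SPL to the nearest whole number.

Propagate each source to the receiver with L = L_ref − 20·log₁₀(r/r_ref), then add intensities.
ultrasonic cleaner: 80 − 20·log₁₀(42.7/3.8) = 80 − 21.01 = 58.99 dB SPL.
hydraulic press: 86 − 20·log₁₀(6.5/1.7) = 86 − 11.65 = 74.35 dB SPL.
Σ 10^(L/10) = 2.802e+07 → L_total = 10·log₁₀(2.802e+07) = 74.48 dB SPL.

74 dB SPL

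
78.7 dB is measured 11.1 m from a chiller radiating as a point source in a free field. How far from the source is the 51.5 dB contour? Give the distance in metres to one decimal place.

254.3 m

For a point source L₁ − L₂ = 20·log₁₀(r₂/r₁), so r₂ = r₁·10^((L₁−L₂)/20).
r₂ = 11.1·10^((78.7−51.5)/20) = 11.1·10^(27.2/20) = 254.29 m.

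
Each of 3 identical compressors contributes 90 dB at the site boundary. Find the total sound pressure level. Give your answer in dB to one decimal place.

L_total = L₁ + 10·log₁₀ N for N identical incoherent sources.
L_total = 90 + 10·log₁₀(3) = 90 + 4.771 = 94.77 dB.

94.8 dB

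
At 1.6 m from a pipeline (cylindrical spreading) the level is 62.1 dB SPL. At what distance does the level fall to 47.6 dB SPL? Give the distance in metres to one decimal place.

Line-source spreading drops the level by 10·log₁₀(r₂/r₁); inverting, r₂/r₁ = 10^(ΔL/10).
r₂ = 1.6·10^((62.1−47.6)/10) = 1.6·10^(14.5/10) = 45.09 m.

45.1 m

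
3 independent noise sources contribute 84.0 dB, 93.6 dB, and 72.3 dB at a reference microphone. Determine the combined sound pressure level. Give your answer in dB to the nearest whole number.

94 dB

Incoherent sources combine by intensity addition: L_total = 10·log₁₀(Σ 10^(L_i/10)).
Σ 10^(L/10) = 10^(84.0/10) + 10^(93.6/10) + 10^(72.3/10) = 2.559e+09.
L_total = 10·log₁₀(2.559e+09) = 94.08 dB.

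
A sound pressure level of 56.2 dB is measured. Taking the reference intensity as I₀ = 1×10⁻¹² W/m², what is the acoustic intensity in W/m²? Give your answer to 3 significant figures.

4.17e-07 W/m²

I/I₀ = 10^(56.2/10) = 4.169e+05, so I = 4.169e+05 × 10⁻¹² W/m².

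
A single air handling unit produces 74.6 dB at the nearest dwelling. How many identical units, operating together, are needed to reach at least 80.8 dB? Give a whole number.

Need L₁ + 10·log₁₀ N ≥ 80.8, i.e. log₁₀ N ≥ 0.62.
N ≥ 10^(6.2/10) = 4.169, so N = 5.

5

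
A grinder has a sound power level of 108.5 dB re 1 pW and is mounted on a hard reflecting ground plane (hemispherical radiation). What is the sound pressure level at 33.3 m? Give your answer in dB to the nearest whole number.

70 dB

Free-field hemispherical radiation: L_p = L_w − 10·log₁₀(2π·r²), r = 33.3 m.
2π·r² = 6967 m², 10·log₁₀ of that is 38.431 dB.
L_p = 108.5 − 38.431 = 70.07 dB.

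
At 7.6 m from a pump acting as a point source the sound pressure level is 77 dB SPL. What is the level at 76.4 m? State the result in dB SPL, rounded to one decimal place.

Point-source attenuation: ΔL = 20·log₁₀(r₂/r₁) = 20·log₁₀(76.4/7.6) = 20.046 dB.
L₂ = 77 − 20·log₁₀(76.4/7.6) = 77 − 20.046 = 56.95 dB SPL.

57.0 dB SPL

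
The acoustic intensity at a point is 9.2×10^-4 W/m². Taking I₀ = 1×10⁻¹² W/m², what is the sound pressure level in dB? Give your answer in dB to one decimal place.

89.6 dB

Dividing by I₀ shifts the exponent by 12: I/I₀ = 9.2×10^8.
L = 10·(0.9638 + 8) = 89.64 dB.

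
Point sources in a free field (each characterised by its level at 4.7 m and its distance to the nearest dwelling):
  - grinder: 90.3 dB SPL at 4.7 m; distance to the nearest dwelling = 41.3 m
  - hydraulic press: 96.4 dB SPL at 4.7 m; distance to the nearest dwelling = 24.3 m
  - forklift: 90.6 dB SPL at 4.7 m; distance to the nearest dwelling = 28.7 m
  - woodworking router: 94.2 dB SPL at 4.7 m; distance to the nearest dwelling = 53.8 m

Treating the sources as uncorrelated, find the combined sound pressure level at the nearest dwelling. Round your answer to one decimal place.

83.6 dB SPL

First find each source's level at the receiver (point-source: −20·log₁₀(r/r_ref)), then combine on an intensity basis.
grinder: 90.3 − 20·log₁₀(41.3/4.7) = 90.3 − 18.88 = 71.42 dB SPL.
hydraulic press: 96.4 − 20·log₁₀(24.3/4.7) = 96.4 − 14.27 = 82.13 dB SPL.
forklift: 90.6 − 20·log₁₀(28.7/4.7) = 90.6 − 15.72 = 74.88 dB SPL.
woodworking router: 94.2 − 20·log₁₀(53.8/4.7) = 94.2 − 21.17 = 73.03 dB SPL.
Σ 10^(L/10) = 2.280e+08 → L_total = 10·log₁₀(2.280e+08) = 83.58 dB SPL.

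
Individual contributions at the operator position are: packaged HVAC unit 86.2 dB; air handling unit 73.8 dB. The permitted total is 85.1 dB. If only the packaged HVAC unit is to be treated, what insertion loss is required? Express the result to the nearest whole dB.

1 dB

The untreated sources together contribute 10^(73.8/10) = 2.399e+07, i.e. 73.80 dB.
The limit corresponds to 10^(85.1/10) = 3.236e+08; subtracting the fixed part leaves 2.996e+08 for the packaged HVAC unit, i.e. 84.77 dB.
So the packaged HVAC unit must be reduced from 86.2 to 84.77 dB: IL = 1.43 dB.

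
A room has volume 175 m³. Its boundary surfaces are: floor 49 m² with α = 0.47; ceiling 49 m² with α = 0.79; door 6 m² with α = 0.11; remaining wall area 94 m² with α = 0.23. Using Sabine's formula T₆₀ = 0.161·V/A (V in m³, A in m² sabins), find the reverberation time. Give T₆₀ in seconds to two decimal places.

0.34 s

Total absorption A = 49·0.47 + 49·0.79 + 6·0.11 + 94·0.23 = 84.02 m² sabins.
T₆₀ = 0.161·V/A = 0.161·175/84.02 = 0.335 s.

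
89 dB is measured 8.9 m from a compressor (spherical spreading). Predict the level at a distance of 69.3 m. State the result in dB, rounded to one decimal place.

For a point source, L₂ = L₁ − 20·log₁₀(r₂/r₁).
L₂ = 89 − 20·log₁₀(69.3/8.9) = 89 − 17.827 = 71.17 dB.

71.2 dB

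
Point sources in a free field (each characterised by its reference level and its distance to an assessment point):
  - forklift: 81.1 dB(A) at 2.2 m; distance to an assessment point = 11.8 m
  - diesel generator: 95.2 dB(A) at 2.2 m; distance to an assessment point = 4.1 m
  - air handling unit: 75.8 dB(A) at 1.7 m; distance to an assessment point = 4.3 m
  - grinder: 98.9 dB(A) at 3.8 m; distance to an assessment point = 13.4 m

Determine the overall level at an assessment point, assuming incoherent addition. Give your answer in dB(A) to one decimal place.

First find each source's level at the receiver (point-source: −20·log₁₀(r/r_ref)), then combine on an intensity basis.
forklift: 81.1 − 20·log₁₀(11.8/2.2) = 81.1 − 14.59 = 66.51 dB(A).
diesel generator: 95.2 − 20·log₁₀(4.1/2.2) = 95.2 − 5.41 = 89.79 dB(A).
air handling unit: 75.8 − 20·log₁₀(4.3/1.7) = 75.8 − 8.06 = 67.74 dB(A).
grinder: 98.9 − 20·log₁₀(13.4/3.8) = 98.9 − 10.95 = 87.95 dB(A).
Σ 10^(L/10) = 1.588e+09 → L_total = 10·log₁₀(1.588e+09) = 92.01 dB(A).

92.0 dB(A)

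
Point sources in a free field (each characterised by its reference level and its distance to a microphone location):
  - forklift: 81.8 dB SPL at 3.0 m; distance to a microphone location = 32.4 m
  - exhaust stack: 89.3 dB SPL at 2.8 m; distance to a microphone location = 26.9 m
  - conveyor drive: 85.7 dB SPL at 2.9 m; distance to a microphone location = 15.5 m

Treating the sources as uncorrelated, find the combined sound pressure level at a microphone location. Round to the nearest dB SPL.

First find each source's level at the receiver (point-source: −20·log₁₀(r/r_ref)), then combine on an intensity basis.
forklift: 81.8 − 20·log₁₀(32.4/3.0) = 81.8 − 20.67 = 61.13 dB SPL.
exhaust stack: 89.3 − 20·log₁₀(26.9/2.8) = 89.3 − 19.65 = 69.65 dB SPL.
conveyor drive: 85.7 − 20·log₁₀(15.5/2.9) = 85.7 − 14.56 = 71.14 dB SPL.
Σ 10^(L/10) = 2.353e+07 → L_total = 10·log₁₀(2.353e+07) = 73.72 dB SPL.

74 dB SPL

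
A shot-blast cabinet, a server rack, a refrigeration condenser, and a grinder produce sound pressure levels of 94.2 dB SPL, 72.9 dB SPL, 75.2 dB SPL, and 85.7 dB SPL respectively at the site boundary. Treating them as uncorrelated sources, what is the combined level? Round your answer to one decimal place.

94.8 dB SPL

For uncorrelated sources the intensities add, so convert each level to linear form, sum, and take 10·log₁₀ of the total.
Σ 10^(L/10) = 10^(94.2/10) + 10^(72.9/10) + 10^(75.2/10) + 10^(85.7/10) = 3.054e+09.
L_total = 10·log₁₀(3.054e+09) = 94.85 dB SPL.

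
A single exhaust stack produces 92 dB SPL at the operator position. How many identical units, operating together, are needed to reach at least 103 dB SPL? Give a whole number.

13

Need L₁ + 10·log₁₀ N ≥ 103, i.e. log₁₀ N ≥ 1.10.
N ≥ 10^(11.0/10) = 12.589, so N = 13.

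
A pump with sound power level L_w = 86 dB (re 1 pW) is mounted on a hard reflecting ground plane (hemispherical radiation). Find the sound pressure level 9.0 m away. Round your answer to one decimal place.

L_p = L_w − 10·log₁₀(2π·r²) with r = 9.0 m.
2π·r² = 508.9 m², 10·log₁₀ of that is 27.067 dB.
L_p = 86 − 27.067 = 58.93 dB.

58.9 dB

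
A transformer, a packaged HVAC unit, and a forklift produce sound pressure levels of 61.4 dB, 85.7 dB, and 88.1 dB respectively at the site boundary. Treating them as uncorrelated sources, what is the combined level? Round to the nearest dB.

Incoherent sources combine by intensity addition: L_total = 10·log₁₀(Σ 10^(L_i/10)).
Σ 10^(L/10) = 10^(61.4/10) + 10^(85.7/10) + 10^(88.1/10) = 1.019e+09.
L_total = 10·log₁₀(1.019e+09) = 90.08 dB.

90 dB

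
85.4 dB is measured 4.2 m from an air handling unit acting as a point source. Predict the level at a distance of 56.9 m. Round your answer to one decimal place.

62.8 dB

Point-source attenuation: ΔL = 20·log₁₀(r₂/r₁) = 20·log₁₀(56.9/4.2) = 22.637 dB.
L₂ = 85.4 − 20·log₁₀(56.9/4.2) = 85.4 − 22.637 = 62.76 dB.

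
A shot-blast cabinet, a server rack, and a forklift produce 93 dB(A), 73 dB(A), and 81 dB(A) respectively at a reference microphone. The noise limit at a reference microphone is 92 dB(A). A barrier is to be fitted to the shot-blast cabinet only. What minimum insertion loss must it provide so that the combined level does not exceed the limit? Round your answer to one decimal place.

1.4 dB

Everything except the shot-blast cabinet sums to 10^(73/10) + 10^(81/10) = 1.458e+08 in linear terms, 81.64 dB(A).
The limit corresponds to 10^(92/10) = 1.585e+09; subtracting the fixed part leaves 1.439e+09 for the shot-blast cabinet, i.e. 91.58 dB(A).
So the shot-blast cabinet must be reduced from 93 to 91.58 dB(A): IL = 1.42 dB.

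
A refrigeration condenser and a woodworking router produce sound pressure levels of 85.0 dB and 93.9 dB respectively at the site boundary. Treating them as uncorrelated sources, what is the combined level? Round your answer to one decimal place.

For uncorrelated sources the intensities add, so convert each level to linear form, sum, and take 10·log₁₀ of the total.
Σ 10^(L/10) = 10^(85.0/10) + 10^(93.9/10) = 2.771e+09.
L_total = 10·log₁₀(2.771e+09) = 94.43 dB.

94.4 dB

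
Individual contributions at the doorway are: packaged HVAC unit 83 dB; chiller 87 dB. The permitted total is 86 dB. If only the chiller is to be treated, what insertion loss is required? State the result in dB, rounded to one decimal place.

Everything except the chiller sums to 10^(83/10) = 1.995e+08 in linear terms, 83.00 dB.
To meet 86 dB overall, the treated chiller may contribute at most 10^(86/10) − 1.995e+08 = 1.986e+08, i.e. 82.98 dB.
Required insertion loss = 87 − 82.98 = 4.02 dB.

4.0 dB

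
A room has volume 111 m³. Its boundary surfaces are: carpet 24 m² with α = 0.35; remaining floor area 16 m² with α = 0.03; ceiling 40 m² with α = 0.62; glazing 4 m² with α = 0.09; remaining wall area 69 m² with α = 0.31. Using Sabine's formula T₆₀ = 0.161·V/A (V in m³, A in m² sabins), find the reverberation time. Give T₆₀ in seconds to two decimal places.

Total absorption A = 24·0.35 + 16·0.03 + 40·0.62 + 4·0.09 + 69·0.31 = 55.43 m² sabins.
T₆₀ = 0.161·V/A = 0.161·111/55.43 = 0.322 s.

0.32 s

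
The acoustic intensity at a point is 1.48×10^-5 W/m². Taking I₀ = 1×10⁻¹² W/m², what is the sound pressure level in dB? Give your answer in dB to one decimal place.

71.7 dB

I/I₀ = 1.48×10^-5/10⁻¹² = 1.48×10^7, and L = 10·log₁₀(I/I₀).
L = 10·(0.1703 + 7) = 71.70 dB.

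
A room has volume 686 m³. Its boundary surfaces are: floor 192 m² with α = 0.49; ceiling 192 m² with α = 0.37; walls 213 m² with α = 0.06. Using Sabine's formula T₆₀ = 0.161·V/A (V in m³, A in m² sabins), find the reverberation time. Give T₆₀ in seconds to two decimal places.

0.62 s

Total absorption A = 192·0.49 + 192·0.37 + 213·0.06 = 177.90 m² sabins.
T₆₀ = 0.161 × 686 / 177.90 = 0.621 s.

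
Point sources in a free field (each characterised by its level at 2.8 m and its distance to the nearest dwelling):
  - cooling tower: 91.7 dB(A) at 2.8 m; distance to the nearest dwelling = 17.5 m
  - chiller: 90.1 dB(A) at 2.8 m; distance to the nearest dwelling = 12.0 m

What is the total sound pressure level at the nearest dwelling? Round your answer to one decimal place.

Apply inverse-square spreading to bring every level to the receiver, then sum 10^(L/10).
cooling tower: 91.7 − 20·log₁₀(17.5/2.8) = 91.7 − 15.92 = 75.78 dB(A).
chiller: 90.1 − 20·log₁₀(12.0/2.8) = 90.1 − 12.64 = 77.46 dB(A).
Σ 10^(L/10) = 9.358e+07 → L_total = 10·log₁₀(9.358e+07) = 79.71 dB(A).

79.7 dB(A)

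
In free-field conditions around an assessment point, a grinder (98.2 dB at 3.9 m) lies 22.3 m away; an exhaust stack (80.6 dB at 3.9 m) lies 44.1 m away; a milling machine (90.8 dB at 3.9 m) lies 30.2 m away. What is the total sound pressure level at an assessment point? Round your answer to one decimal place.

Propagate each source to the receiver with L = L_ref − 20·log₁₀(r/r_ref), then add intensities.
grinder: 98.2 − 20·log₁₀(22.3/3.9) = 98.2 − 15.14 = 83.06 dB.
exhaust stack: 80.6 − 20·log₁₀(44.1/3.9) = 80.6 − 21.07 = 59.53 dB.
milling machine: 90.8 − 20·log₁₀(30.2/3.9) = 90.8 − 17.78 = 73.02 dB.
Σ 10^(L/10) = 2.230e+08 → L_total = 10·log₁₀(2.230e+08) = 83.48 dB.

83.5 dB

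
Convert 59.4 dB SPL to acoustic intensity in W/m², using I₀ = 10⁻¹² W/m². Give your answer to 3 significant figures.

8.71e-07 W/m²

I = I₀·10^(L/10) = 10⁻¹² × 10^(59.4/10) = 10^(-6.060).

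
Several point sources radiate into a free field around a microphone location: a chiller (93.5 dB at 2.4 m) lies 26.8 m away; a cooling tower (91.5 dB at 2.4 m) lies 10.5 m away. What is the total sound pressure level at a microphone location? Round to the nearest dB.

80 dB

Propagate each source to the receiver with L = L_ref − 20·log₁₀(r/r_ref), then add intensities.
chiller: 93.5 − 20·log₁₀(26.8/2.4) = 93.5 − 20.96 = 72.54 dB.
cooling tower: 91.5 − 20·log₁₀(10.5/2.4) = 91.5 − 12.82 = 78.68 dB.
Σ 10^(L/10) = 9.175e+07 → L_total = 10·log₁₀(9.175e+07) = 79.63 dB.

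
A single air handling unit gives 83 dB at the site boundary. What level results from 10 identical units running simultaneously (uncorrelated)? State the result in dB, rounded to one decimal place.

L_total = L₁ + 10·log₁₀ N for N identical incoherent sources.
L_total = 83 + 10·log₁₀(10) = 83 + 10.000 = 93.00 dB.

93.0 dB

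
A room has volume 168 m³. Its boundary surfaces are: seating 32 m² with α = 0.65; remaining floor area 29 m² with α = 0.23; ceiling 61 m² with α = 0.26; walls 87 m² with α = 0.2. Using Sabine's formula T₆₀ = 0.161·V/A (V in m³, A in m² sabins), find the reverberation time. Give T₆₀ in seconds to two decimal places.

A = Σ Sᵢαᵢ = 32·0.65 + 29·0.23 + 61·0.26 + 87·0.2 = 60.73 m².
T₆₀ = 0.161·V/A = 0.161·168/60.73 = 0.445 s.

0.45 s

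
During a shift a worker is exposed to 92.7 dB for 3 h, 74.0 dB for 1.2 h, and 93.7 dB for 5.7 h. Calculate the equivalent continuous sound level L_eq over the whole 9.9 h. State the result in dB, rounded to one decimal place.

The energy average is taken in the linear domain: L_eq = 10·log₁₀[(Σ tᵢ·10^(Lᵢ/10))/T], T = 9.9 h.
Σ tᵢ·10^(Lᵢ/10) = 3·10^(92.7/10) + 1.2·10^(74.0/10) + 5.7·10^(93.7/10) = 1.898e+10.
L_eq = 10·log₁₀(1.898e+10/9.9) = 92.83 dB.

92.8 dB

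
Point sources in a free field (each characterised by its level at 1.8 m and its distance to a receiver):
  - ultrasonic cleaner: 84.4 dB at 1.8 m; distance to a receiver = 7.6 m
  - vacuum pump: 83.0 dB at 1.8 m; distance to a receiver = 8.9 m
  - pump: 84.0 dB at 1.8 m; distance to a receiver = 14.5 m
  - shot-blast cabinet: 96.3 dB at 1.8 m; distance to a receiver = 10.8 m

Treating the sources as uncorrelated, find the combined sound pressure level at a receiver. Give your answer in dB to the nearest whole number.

Propagate each source to the receiver with L = L_ref − 20·log₁₀(r/r_ref), then add intensities.
ultrasonic cleaner: 84.4 − 20·log₁₀(7.6/1.8) = 84.4 − 12.51 = 71.89 dB.
vacuum pump: 83.0 − 20·log₁₀(8.9/1.8) = 83.0 − 13.88 = 69.12 dB.
pump: 84.0 − 20·log₁₀(14.5/1.8) = 84.0 − 18.12 = 65.88 dB.
shot-blast cabinet: 96.3 − 20·log₁₀(10.8/1.8) = 96.3 − 15.56 = 80.74 dB.
Σ 10^(L/10) = 1.460e+08 → L_total = 10·log₁₀(1.460e+08) = 81.64 dB.

82 dB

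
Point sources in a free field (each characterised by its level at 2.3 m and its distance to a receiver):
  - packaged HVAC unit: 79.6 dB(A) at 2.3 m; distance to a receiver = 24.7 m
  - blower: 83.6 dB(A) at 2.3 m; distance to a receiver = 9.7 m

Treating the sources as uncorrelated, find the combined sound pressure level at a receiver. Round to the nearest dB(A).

Propagate each source to the receiver with L = L_ref − 20·log₁₀(r/r_ref), then add intensities.
packaged HVAC unit: 79.6 − 20·log₁₀(24.7/2.3) = 79.6 − 20.62 = 58.98 dB(A).
blower: 83.6 − 20·log₁₀(9.7/2.3) = 83.6 − 12.50 = 71.10 dB(A).
Σ 10^(L/10) = 1.367e+07 → L_total = 10·log₁₀(1.367e+07) = 71.36 dB(A).

71 dB(A)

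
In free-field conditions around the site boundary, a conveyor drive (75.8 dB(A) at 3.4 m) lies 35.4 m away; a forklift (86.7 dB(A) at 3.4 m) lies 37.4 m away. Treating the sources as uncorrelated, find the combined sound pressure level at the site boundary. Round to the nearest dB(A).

Propagate each source to the receiver with L = L_ref − 20·log₁₀(r/r_ref), then add intensities.
conveyor drive: 75.8 − 20·log₁₀(35.4/3.4) = 75.8 − 20.35 = 55.45 dB(A).
forklift: 86.7 − 20·log₁₀(37.4/3.4) = 86.7 − 20.83 = 65.87 dB(A).
Σ 10^(L/10) = 4.216e+06 → L_total = 10·log₁₀(4.216e+06) = 66.25 dB(A).

66 dB(A)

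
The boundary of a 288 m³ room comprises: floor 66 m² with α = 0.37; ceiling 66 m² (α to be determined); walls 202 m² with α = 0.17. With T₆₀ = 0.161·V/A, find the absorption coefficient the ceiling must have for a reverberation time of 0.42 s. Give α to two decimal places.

0.78

From T₆₀ = 0.161·V/A, the target T₆₀ = 0.42 s needs A = 0.161·288/0.42 = 110.40 m².
Absorption from the other surfaces = 66·0.37 + 202·0.17 = 58.76 m², so the ceiling must supply 51.64 m² over 66 m².
α = 51.64/66 = 0.782.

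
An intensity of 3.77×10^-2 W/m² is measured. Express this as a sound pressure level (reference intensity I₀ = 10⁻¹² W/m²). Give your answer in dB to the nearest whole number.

106 dB

L = 10·log₁₀(I/I₀) = 10·log₁₀(3.77×10^-2/10⁻¹²) = 10·log₁₀(3.77×10^10).
L = 10·(0.5763 + 10) = 105.76 dB.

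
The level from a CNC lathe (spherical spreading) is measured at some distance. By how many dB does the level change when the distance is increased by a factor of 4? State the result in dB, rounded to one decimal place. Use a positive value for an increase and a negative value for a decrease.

With spherical spreading the level changes by −20·log₁₀(r₂/r₁).
ΔL = −20·log₁₀(4) = -12.04 dB.

-12.0 dB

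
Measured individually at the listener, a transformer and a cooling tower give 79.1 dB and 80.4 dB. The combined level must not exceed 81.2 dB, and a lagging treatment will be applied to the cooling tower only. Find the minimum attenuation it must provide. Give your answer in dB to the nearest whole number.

3 dB

Everything except the cooling tower sums to 10^(79.1/10) = 8.128e+07 in linear terms, 79.10 dB.
To meet 81.2 dB overall, the treated cooling tower may contribute at most 10^(81.2/10) − 8.128e+07 = 5.054e+07, i.e. 77.04 dB.
So the cooling tower must be reduced from 80.4 to 77.04 dB: IL = 3.36 dB.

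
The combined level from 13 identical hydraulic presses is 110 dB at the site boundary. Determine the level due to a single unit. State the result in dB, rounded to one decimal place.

98.9 dB

13 equal contributions raise the level by 10·log₁₀ 13 = 11.139 dB, so each unit alone gives 110 − 11.139.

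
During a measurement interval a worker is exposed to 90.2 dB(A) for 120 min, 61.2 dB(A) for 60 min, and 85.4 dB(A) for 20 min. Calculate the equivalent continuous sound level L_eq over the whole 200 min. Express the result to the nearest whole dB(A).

88 dB(A)

L_eq = 10·log₁₀[(1/T)·Σ tᵢ·10^(Lᵢ/10)] with T = 200 min.
Σ tᵢ·10^(Lᵢ/10) = 120·10^(90.2/10) + 60·10^(61.2/10) + 20·10^(85.4/10) = 1.327e+11.
L_eq = 10·log₁₀(1.327e+11/200) = 88.22 dB(A).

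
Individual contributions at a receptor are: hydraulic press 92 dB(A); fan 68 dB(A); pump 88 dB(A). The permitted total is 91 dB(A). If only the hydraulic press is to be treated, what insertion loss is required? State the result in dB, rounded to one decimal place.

Everything except the hydraulic press sums to 10^(68/10) + 10^(88/10) = 6.373e+08 in linear terms, 88.04 dB(A).
To meet 91 dB(A) overall, the treated hydraulic press may contribute at most 10^(91/10) − 6.373e+08 = 6.217e+08, i.e. 87.94 dB(A).
So the hydraulic press must be reduced from 92 to 87.94 dB(A): IL = 4.06 dB.

4.1 dB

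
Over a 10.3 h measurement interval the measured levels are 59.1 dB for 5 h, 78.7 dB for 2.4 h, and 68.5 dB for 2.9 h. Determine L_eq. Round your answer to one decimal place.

L_eq = 10·log₁₀[(1/T)·Σ tᵢ·10^(Lᵢ/10)] with T = 10.3 h.
Σ tᵢ·10^(Lᵢ/10) = 5·10^(59.1/10) + 2.4·10^(78.7/10) + 2.9·10^(68.5/10) = 2.025e+08.
L_eq = 10·log₁₀(2.025e+08/10.3) = 72.94 dB.

72.9 dB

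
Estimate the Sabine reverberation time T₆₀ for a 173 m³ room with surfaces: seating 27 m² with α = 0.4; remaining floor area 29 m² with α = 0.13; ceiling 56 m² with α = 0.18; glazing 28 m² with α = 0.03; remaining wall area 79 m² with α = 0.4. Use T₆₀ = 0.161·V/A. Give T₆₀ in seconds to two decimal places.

Total absorption A = 27·0.4 + 29·0.13 + 56·0.18 + 28·0.03 + 79·0.4 = 57.09 m² sabins.
T₆₀ = 0.161·V/A = 0.161·173/57.09 = 0.488 s.

0.49 s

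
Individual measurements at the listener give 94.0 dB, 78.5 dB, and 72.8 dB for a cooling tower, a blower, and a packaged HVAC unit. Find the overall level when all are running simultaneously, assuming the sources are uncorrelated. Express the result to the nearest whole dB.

Incoherent sources combine by intensity addition: L_total = 10·log₁₀(Σ 10^(L_i/10)).
Σ 10^(L/10) = 10^(94.0/10) + 10^(78.5/10) + 10^(72.8/10) = 2.602e+09.
L_total = 10·log₁₀(2.602e+09) = 94.15 dB.

94 dB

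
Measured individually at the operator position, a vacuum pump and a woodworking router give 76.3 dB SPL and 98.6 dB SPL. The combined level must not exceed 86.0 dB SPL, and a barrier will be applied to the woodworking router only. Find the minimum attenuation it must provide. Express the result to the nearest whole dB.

Everything except the woodworking router sums to 10^(76.3/10) = 4.266e+07 in linear terms, 76.30 dB SPL.
To meet 86.0 dB SPL overall, the treated woodworking router may contribute at most 10^(86.0/10) − 4.266e+07 = 3.554e+08, i.e. 85.51 dB SPL.
So the woodworking router must be reduced from 98.6 to 85.51 dB SPL: IL = 13.09 dB.

13 dB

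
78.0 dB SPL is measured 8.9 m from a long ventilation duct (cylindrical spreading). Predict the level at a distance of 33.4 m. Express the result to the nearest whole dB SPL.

Cylindrical spreading from a line source gives a 10·log₁₀(r₂/r₁) drop.
L₂ = 78.0 − 10·log₁₀(33.4/8.9) = 78.0 − 5.744 = 72.26 dB SPL.

72 dB SPL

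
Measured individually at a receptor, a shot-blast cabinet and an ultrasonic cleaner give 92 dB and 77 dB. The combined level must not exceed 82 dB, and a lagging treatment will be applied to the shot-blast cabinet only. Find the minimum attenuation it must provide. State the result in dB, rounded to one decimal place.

The untreated sources together contribute 10^(77/10) = 5.012e+07, i.e. 77.00 dB.
The limit corresponds to 10^(82/10) = 1.585e+08; subtracting the fixed part leaves 1.084e+08 for the shot-blast cabinet, i.e. 80.35 dB.
Required insertion loss = 92 − 80.35 = 11.65 dB.

11.7 dB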